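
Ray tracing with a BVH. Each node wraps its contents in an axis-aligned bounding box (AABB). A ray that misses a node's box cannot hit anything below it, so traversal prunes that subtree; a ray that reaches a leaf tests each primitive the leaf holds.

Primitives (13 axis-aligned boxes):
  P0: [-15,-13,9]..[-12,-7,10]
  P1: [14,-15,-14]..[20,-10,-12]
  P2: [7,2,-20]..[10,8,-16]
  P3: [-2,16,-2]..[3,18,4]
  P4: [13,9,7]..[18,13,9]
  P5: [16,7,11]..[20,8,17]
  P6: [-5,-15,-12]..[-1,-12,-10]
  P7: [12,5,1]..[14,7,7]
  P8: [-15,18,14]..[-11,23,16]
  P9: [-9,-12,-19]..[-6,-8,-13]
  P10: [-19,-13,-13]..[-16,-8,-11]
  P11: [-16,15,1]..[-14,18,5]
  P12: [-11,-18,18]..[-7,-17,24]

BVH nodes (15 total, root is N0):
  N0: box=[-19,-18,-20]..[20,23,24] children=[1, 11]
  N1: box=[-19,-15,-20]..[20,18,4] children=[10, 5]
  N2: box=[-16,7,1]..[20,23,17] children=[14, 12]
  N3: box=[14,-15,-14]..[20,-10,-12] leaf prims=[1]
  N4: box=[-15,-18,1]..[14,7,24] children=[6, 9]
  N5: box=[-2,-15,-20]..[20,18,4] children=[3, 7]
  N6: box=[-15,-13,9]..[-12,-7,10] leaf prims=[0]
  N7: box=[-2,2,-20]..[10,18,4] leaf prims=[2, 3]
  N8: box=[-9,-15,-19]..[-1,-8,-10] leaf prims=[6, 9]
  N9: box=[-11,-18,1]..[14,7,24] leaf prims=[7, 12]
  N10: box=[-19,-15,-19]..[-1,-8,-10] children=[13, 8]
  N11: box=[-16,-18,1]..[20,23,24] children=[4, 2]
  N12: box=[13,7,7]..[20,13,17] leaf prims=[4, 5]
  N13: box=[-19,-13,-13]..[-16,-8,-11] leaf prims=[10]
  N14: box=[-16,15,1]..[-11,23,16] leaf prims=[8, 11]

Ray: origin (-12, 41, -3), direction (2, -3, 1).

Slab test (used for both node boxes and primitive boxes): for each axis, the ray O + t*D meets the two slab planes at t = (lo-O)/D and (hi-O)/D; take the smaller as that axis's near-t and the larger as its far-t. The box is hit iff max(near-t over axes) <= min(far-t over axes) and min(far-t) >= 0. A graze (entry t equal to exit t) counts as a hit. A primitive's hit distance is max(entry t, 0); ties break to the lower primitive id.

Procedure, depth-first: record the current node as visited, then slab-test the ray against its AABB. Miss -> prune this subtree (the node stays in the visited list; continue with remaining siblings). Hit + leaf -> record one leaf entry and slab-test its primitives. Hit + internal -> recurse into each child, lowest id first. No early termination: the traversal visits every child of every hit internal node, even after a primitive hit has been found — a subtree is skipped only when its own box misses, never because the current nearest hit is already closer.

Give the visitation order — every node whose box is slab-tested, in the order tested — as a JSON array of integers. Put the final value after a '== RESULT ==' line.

Trace the traversal:
N0 x:[-7/2,16] y:[6,59/3] z:[-17,27] -> hit [6,16], descend [1, 11]
  N1 x:[-7/2,16] y:[23/3,56/3] z:[-17,7] -> miss, prune
  N11 x:[-2,16] y:[6,59/3] z:[4,27] -> hit [6,16], descend [2, 4]
    N2 x:[-2,16] y:[6,34/3] z:[4,20] -> hit [6,34/3], descend [12, 14]
      N12 x:[25/2,16] y:[28/3,34/3] z:[10,20] -> miss, prune
      N14 x:[-2,1/2] y:[6,26/3] z:[4,19] -> miss, prune
    N4 x:[-3/2,13] y:[34/3,59/3] z:[4,27] -> hit [34/3,13], descend [6, 9]
      N6 x:[-3/2,0] y:[16,18] z:[12,13] -> miss, prune
      N9 x:[1/2,13] y:[34/3,59/3] z:[4,27] -> hit [34/3,13] leaf, test {P7(miss), P12(miss)}

Summary -> nodes [0, 1, 11, 2, 12, 14, 4, 6, 9]; box-tests=9; leaf-entries=1; first=miss

== RESULT ==
[0, 1, 11, 2, 12, 14, 4, 6, 9]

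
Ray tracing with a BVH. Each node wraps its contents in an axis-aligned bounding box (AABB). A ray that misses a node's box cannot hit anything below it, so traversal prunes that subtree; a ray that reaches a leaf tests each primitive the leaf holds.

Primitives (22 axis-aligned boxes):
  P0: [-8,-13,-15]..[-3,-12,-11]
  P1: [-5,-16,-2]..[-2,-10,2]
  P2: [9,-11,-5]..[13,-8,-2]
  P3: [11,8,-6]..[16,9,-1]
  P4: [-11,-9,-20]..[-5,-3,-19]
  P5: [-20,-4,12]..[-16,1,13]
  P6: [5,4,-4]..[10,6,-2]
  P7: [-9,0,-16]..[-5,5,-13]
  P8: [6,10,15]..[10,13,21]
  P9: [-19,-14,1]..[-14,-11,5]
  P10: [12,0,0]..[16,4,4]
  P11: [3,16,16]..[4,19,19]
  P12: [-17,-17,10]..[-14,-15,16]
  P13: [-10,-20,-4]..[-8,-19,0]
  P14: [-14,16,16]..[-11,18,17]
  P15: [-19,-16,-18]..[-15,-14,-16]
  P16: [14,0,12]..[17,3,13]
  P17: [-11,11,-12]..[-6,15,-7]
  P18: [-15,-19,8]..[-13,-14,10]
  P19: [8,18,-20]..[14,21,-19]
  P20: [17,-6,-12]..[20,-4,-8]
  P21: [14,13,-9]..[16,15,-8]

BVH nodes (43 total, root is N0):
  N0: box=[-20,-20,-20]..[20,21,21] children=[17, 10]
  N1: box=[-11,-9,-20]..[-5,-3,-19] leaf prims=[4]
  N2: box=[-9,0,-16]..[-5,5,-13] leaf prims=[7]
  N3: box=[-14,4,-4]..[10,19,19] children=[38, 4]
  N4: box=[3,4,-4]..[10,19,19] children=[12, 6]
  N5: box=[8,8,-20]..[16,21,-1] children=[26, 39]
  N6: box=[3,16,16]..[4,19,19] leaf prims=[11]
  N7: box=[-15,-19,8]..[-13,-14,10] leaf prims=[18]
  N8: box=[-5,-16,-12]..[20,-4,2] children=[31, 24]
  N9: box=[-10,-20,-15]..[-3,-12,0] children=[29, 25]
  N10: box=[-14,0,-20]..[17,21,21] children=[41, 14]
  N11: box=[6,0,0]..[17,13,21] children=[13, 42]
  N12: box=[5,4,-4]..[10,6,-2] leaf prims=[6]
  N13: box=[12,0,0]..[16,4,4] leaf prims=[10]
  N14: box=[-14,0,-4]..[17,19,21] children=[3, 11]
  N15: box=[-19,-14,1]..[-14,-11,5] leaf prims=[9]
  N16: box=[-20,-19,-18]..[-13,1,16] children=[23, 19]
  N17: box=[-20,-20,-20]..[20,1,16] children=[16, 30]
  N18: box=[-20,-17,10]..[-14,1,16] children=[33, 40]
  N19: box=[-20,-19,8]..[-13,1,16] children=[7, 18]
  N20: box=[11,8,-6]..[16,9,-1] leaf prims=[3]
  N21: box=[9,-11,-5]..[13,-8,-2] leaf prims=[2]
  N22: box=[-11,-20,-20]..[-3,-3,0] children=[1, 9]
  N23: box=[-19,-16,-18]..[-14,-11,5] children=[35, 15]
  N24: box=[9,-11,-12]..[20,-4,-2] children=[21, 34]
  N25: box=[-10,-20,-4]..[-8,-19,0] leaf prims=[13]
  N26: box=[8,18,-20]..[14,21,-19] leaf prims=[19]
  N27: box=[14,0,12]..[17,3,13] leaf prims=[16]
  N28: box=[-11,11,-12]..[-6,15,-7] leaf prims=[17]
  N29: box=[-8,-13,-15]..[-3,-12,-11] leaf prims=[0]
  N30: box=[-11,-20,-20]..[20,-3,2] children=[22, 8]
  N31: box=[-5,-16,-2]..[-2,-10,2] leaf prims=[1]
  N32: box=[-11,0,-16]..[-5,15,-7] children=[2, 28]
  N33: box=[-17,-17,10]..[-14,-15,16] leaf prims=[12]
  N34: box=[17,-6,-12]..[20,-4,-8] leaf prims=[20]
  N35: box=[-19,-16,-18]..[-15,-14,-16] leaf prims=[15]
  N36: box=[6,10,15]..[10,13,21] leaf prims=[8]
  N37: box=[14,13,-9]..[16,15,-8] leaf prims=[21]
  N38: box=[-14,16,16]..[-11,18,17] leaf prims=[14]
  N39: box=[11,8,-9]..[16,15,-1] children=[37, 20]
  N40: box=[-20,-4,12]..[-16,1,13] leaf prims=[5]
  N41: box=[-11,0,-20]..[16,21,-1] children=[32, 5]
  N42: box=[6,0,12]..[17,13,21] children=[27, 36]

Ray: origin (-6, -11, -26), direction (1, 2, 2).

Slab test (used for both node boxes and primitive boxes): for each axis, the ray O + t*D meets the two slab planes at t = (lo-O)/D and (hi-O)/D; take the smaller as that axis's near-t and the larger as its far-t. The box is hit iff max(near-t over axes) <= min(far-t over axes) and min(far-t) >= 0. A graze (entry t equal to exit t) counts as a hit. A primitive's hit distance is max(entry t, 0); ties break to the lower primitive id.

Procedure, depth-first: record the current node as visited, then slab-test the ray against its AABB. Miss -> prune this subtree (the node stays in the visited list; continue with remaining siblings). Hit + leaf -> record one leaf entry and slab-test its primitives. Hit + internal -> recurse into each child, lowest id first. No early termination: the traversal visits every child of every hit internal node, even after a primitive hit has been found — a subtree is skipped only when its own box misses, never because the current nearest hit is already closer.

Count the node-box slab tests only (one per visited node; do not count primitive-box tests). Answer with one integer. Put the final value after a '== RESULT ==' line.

Traverse from the root:
N0 x:[-14,26] y:[-9/2,16] z:[3,47/2] -> hit [3,16], descend [10, 17]
  N10 x:[-8,23] y:[11/2,16] z:[3,47/2] -> hit [11/2,16], descend [14, 41]
    N14 x:[-8,23] y:[11/2,15] z:[11,47/2] -> hit [11,15], descend [3, 11]
      N3 x:[-8,16] y:[15/2,15] z:[11,45/2] -> hit [11,15], descend [4, 38]
        N4 x:[9,16] y:[15/2,15] z:[11,45/2] -> hit [11,15], descend [6, 12]
          N6 x:[9,10] y:[27/2,15] z:[21,45/2] -> miss, prune
          N12 x:[11,16] y:[15/2,17/2] z:[11,12] -> miss, prune
        N38 x:[-8,-5] y:[27/2,29/2] z:[21,43/2] -> miss, prune
      N11 x:[12,23] y:[11/2,12] z:[13,47/2] -> miss, prune
    N41 x:[-5,22] y:[11/2,16] z:[3,25/2] -> hit [11/2,25/2], descend [5, 32]
      N5 x:[14,22] y:[19/2,16] z:[3,25/2] -> miss, prune
      N32 x:[-5,1] y:[11/2,13] z:[5,19/2] -> miss, prune
  N17 x:[-14,26] y:[-9/2,6] z:[3,21] -> hit [3,6], descend [16, 30]
    N16 x:[-14,-7] y:[-4,6] z:[4,21] -> miss, prune
    N30 x:[-5,26] y:[-9/2,4] z:[3,14] -> hit [3,4], descend [8, 22]
      N8 x:[1,26] y:[-5/2,7/2] z:[7,14] -> miss, prune
      N22 x:[-5,3] y:[-9/2,4] z:[3,13] -> hit [3,3], descend [1, 9]
        N1 x:[-5,1] y:[1,4] z:[3,7/2] -> miss, prune
        N9 x:[-4,3] y:[-9/2,-1/2] z:[11/2,13] -> miss, prune

19 AABB tests over nodes [0, 10, 14, 3, 4, 6, 12, 38, 11, 41, 5, 32, 17, 16, 30, 8, 22, 1, 9]; 0 leaves entered; closest miss.

== RESULT ==
19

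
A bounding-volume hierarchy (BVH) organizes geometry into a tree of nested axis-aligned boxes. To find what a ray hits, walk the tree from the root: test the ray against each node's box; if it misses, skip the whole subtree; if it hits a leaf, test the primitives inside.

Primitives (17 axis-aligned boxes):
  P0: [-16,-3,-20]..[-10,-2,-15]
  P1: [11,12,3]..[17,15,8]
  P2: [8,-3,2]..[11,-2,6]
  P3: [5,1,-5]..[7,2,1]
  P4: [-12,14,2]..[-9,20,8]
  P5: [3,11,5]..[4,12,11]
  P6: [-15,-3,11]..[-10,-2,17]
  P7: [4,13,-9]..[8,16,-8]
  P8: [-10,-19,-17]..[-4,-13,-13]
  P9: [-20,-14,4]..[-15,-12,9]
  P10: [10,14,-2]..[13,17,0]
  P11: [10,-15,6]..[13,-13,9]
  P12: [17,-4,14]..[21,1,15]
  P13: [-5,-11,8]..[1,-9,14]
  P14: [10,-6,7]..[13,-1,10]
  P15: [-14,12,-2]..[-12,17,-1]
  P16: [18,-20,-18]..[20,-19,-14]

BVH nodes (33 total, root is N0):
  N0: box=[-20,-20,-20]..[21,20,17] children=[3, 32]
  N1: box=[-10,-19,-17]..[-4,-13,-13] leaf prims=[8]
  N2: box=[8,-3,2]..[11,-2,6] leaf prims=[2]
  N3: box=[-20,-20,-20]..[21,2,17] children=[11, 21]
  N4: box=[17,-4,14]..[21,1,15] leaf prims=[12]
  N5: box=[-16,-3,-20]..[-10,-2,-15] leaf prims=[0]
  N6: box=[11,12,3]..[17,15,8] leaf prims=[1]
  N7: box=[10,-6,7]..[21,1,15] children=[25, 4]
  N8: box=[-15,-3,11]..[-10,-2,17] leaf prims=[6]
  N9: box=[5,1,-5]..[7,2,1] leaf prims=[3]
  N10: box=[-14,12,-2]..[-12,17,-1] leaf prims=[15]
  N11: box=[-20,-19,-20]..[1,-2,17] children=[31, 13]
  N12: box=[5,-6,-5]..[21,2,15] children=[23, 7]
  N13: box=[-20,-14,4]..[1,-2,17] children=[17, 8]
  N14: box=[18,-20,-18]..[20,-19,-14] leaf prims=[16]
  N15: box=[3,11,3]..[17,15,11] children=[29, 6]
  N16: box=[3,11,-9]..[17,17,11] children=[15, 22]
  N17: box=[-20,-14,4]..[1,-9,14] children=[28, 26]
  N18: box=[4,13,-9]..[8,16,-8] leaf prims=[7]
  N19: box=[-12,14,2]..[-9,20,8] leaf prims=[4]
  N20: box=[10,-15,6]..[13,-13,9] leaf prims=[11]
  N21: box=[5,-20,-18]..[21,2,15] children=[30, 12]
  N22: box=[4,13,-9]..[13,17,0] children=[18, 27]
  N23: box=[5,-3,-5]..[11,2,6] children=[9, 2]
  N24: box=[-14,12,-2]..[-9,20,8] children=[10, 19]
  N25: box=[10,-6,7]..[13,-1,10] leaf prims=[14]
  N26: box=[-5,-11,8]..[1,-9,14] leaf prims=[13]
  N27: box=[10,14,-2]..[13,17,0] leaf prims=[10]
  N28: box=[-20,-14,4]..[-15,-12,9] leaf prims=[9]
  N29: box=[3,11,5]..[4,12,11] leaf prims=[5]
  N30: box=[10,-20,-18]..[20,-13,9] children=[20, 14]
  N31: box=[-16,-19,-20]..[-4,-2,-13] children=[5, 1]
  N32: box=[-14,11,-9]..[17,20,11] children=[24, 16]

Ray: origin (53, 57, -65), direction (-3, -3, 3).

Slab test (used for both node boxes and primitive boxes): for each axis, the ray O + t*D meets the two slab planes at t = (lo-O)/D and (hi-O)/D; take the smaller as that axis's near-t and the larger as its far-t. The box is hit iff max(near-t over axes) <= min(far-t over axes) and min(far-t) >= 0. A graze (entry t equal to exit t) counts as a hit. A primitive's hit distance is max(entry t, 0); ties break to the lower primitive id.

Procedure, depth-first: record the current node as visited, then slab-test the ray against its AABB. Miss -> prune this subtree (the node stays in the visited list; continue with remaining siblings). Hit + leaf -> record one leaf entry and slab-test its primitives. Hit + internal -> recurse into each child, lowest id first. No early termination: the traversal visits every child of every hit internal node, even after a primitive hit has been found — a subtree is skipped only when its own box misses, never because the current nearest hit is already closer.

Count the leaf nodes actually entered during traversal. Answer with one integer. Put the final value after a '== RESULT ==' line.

Traverse from the root:
N0 x:[32/3,73/3] y:[37/3,77/3] z:[15,82/3] -> hit [15,73/3], descend [3, 32]
  N3 x:[32/3,73/3] y:[55/3,77/3] z:[15,82/3] -> hit [55/3,73/3], descend [11, 21]
    N11 x:[52/3,73/3] y:[59/3,76/3] z:[15,82/3] -> hit [59/3,73/3], descend [13, 31]
      N13 x:[52/3,73/3] y:[59/3,71/3] z:[23,82/3] -> hit [23,71/3], descend [8, 17]
        N8 x:[21,68/3] y:[59/3,20] z:[76/3,82/3] -> miss, prune
        N17 x:[52/3,73/3] y:[22,71/3] z:[23,79/3] -> hit [23,71/3], descend [26, 28]
          N26 x:[52/3,58/3] y:[22,68/3] z:[73/3,79/3] -> miss, prune
          N28 x:[68/3,73/3] y:[23,71/3] z:[23,74/3] -> hit [23,71/3] leaf, test {P9@t=23}
      N31 x:[19,23] y:[59/3,76/3] z:[15,52/3] -> miss, prune
    N21 x:[32/3,16] y:[55/3,77/3] z:[47/3,80/3] -> miss, prune
  N32 x:[12,67/3] y:[37/3,46/3] z:[56/3,76/3] -> miss, prune

11 AABB tests over nodes [0, 3, 11, 13, 8, 17, 26, 28, 31, 21, 32]; 1 leaf entered; closest P9.

== RESULT ==
1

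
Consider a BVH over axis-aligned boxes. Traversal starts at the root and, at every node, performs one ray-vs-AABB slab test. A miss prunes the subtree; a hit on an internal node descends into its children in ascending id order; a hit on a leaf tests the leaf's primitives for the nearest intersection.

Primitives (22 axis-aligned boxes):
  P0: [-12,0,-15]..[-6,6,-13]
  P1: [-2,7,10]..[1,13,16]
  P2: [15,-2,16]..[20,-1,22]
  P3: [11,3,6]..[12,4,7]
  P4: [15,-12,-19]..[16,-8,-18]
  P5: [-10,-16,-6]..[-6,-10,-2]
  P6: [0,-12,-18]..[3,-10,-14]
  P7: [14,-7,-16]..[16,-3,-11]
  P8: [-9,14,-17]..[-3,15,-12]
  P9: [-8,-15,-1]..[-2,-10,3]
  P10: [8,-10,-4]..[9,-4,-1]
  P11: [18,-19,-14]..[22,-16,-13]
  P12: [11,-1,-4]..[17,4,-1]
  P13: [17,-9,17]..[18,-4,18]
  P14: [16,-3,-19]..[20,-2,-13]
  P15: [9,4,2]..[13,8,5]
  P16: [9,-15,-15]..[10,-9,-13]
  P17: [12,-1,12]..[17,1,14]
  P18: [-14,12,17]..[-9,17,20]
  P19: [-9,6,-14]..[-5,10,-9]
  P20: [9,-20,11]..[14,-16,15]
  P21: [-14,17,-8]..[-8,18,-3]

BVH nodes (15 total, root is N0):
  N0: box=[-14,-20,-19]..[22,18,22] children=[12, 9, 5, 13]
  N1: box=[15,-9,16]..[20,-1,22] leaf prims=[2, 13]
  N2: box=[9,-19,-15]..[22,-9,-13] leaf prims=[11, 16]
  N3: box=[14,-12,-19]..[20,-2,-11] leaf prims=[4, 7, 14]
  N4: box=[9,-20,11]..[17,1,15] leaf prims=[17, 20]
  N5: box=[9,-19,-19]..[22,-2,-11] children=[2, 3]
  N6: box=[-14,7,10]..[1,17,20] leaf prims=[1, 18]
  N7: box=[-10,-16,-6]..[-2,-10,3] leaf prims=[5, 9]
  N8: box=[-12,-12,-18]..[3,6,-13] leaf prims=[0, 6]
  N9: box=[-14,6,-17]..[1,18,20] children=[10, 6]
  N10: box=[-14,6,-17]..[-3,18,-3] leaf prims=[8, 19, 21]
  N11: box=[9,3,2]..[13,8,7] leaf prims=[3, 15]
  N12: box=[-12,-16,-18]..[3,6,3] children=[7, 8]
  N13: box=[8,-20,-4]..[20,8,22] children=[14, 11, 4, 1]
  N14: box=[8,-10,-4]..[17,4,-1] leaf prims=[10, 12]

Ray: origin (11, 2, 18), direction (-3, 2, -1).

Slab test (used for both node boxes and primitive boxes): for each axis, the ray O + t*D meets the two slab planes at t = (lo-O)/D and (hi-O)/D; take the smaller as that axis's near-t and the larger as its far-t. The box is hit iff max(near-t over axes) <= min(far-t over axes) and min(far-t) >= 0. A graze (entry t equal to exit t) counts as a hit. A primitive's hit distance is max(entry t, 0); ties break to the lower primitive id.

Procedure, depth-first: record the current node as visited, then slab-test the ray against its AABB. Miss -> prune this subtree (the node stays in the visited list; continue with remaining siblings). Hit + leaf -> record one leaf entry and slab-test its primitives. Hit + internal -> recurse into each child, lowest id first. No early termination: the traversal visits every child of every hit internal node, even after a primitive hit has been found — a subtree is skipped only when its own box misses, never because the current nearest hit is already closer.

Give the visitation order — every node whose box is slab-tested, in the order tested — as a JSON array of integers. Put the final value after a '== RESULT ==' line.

Trace the traversal:
N0 x:[-11/3,25/3] y:[-11,8] z:[-4,37] -> hit [-11/3,8], descend [5, 9, 12, 13]
  N5 x:[-11/3,2/3] y:[-21/2,-2] z:[29,37] -> miss, prune
  N9 x:[10/3,25/3] y:[2,8] z:[-2,35] -> hit [10/3,8], descend [6, 10]
    N6 x:[10/3,25/3] y:[5/2,15/2] z:[-2,8] -> hit [10/3,15/2] leaf, test {P1@t=10/3, P18(miss)}
    N10 x:[14/3,25/3] y:[2,8] z:[21,35] -> miss, prune
  N12 x:[8/3,23/3] y:[-9,2] z:[15,36] -> miss, prune
  N13 x:[-3,1] y:[-11,3] z:[-4,22] -> hit [-3,1], descend [1, 4, 11, 14]
    N1 x:[-3,-4/3] y:[-11/2,-3/2] z:[-4,2] -> miss, prune
    N4 x:[-2,2/3] y:[-11,-1/2] z:[3,7] -> miss, prune
    N11 x:[-2/3,2/3] y:[1/2,3] z:[11,16] -> miss, prune
    N14 x:[-2,1] y:[-6,1] z:[19,22] -> miss, prune

order=[0, 5, 9, 6, 10, 12, 13, 1, 4, 11, 14]  |boxes|=11  |leaves|=1  hit=P1

== RESULT ==
[0, 5, 9, 6, 10, 12, 13, 1, 4, 11, 14]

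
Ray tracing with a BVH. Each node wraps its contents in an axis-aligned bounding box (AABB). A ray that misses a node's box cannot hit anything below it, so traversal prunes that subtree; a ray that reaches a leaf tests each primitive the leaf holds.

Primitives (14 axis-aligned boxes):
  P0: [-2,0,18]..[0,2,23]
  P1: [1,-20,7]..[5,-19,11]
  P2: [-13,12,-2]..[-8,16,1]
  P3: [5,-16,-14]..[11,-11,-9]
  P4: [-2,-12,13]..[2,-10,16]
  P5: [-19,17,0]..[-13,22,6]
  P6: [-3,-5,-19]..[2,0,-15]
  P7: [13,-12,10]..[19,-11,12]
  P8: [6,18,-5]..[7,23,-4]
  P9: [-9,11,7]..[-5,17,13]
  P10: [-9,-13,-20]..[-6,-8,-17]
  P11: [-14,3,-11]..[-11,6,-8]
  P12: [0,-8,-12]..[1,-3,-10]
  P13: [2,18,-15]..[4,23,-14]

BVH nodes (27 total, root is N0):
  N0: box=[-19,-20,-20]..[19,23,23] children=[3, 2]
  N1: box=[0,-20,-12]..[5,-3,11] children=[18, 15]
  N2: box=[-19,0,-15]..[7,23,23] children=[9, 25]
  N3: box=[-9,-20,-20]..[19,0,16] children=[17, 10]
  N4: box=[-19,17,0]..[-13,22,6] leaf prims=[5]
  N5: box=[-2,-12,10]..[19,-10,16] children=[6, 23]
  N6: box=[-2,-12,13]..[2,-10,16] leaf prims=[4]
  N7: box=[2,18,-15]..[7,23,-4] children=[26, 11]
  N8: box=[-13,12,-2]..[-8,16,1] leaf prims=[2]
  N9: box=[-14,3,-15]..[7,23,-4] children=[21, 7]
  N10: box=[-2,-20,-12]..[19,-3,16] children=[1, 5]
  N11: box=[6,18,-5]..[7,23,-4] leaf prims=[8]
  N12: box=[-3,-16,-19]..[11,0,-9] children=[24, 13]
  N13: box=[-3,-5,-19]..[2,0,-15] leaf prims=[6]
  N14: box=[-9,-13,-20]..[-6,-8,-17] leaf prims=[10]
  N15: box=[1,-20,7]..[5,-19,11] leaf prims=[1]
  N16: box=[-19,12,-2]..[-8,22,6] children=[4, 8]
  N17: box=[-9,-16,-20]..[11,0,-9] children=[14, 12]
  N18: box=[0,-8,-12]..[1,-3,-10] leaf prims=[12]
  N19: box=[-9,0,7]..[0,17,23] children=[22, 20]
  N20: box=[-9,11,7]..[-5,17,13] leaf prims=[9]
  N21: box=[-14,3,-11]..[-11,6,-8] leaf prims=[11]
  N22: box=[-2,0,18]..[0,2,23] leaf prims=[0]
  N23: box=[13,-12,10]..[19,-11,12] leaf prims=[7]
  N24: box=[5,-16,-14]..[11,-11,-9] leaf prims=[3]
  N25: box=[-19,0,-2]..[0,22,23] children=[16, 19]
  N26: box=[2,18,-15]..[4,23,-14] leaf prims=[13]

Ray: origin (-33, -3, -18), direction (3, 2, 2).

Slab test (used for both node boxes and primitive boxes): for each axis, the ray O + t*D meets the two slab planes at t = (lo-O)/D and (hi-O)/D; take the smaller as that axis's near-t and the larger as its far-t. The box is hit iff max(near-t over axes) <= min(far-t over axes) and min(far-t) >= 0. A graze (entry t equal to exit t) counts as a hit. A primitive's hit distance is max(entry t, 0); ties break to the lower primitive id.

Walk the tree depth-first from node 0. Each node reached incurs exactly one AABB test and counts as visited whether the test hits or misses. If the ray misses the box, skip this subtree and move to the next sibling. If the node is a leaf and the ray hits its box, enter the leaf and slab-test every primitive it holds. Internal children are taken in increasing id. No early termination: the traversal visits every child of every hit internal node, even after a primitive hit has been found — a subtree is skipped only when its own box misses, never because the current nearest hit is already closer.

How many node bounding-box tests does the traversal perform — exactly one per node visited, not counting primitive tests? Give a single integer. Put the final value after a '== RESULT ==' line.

Traverse from the root:
N0 x:[14/3,52/3] y:[-17/2,13] z:[-1,41/2] -> hit [14/3,13], descend [2, 3]
  N2 x:[14/3,40/3] y:[3/2,13] z:[3/2,41/2] -> hit [14/3,13], descend [9, 25]
    N9 x:[19/3,40/3] y:[3,13] z:[3/2,7] -> hit [19/3,7], descend [7, 21]
      N7 x:[35/3,40/3] y:[21/2,13] z:[3/2,7] -> miss, prune
      N21 x:[19/3,22/3] y:[3,9/2] z:[7/2,5] -> miss, prune
    N25 x:[14/3,11] y:[3/2,25/2] z:[8,41/2] -> hit [8,11], descend [16, 19]
      N16 x:[14/3,25/3] y:[15/2,25/2] z:[8,12] -> hit [8,25/3], descend [4, 8]
        N4 x:[14/3,20/3] y:[10,25/2] z:[9,12] -> miss, prune
        N8 x:[20/3,25/3] y:[15/2,19/2] z:[8,19/2] -> hit [8,25/3] leaf, test {P2@t=8}
      N19 x:[8,11] y:[3/2,10] z:[25/2,41/2] -> miss, prune
  N3 x:[8,52/3] y:[-17/2,3/2] z:[-1,17] -> miss, prune

Summary -> nodes [0, 2, 9, 7, 21, 25, 16, 4, 8, 19, 3]; box-tests=11; leaf-entries=1; first=P2

== RESULT ==
11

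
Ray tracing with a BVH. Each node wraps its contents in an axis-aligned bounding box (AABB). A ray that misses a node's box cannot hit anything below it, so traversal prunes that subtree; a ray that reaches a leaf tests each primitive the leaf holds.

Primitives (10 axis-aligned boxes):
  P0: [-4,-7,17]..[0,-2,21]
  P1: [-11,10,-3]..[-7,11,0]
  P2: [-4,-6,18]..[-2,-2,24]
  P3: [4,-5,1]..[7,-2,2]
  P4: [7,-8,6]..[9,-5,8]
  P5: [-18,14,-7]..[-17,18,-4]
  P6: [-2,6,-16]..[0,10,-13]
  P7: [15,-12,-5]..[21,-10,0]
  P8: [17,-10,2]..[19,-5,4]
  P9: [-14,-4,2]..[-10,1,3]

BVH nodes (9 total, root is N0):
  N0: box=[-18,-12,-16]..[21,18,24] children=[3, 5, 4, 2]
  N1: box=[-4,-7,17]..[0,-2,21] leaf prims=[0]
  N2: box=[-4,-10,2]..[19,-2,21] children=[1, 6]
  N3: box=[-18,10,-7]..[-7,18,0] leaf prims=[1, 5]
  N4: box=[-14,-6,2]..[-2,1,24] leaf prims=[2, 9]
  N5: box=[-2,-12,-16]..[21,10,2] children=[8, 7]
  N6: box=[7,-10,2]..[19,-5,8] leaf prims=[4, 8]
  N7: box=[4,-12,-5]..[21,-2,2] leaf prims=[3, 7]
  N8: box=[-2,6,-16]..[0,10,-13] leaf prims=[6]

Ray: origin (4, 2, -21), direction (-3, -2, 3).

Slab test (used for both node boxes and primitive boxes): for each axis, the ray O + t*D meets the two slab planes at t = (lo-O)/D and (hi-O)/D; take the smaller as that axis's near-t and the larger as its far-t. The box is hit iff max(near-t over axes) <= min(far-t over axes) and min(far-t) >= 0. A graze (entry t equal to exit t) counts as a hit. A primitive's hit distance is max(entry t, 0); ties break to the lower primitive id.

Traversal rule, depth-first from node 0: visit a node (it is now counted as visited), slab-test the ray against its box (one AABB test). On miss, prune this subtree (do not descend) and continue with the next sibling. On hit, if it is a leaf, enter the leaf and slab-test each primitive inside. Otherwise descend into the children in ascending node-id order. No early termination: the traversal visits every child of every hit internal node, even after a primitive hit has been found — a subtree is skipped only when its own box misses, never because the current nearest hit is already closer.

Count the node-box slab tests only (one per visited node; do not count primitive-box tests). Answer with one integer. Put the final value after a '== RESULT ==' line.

Traverse from the root:
N0 x:[-17/3,22/3] y:[-8,7] z:[5/3,15] -> hit [5/3,7], descend [2, 3, 4, 5]
  N2 x:[-5,8/3] y:[2,6] z:[23/3,14] -> miss, prune
  N3 x:[11/3,22/3] y:[-8,-4] z:[14/3,7] -> miss, prune
  N4 x:[2,6] y:[1/2,4] z:[23/3,15] -> miss, prune
  N5 x:[-17/3,2] y:[-4,7] z:[5/3,23/3] -> hit [5/3,2], descend [7, 8]
    N7 x:[-17/3,0] y:[2,7] z:[16/3,23/3] -> miss, prune
    N8 x:[4/3,2] y:[-4,-2] z:[5/3,8/3] -> miss, prune

Visited [0, 2, 3, 4, 5, 7, 8]. Tests: 7 box, 0 leaf. Nearest: miss.

== RESULT ==
7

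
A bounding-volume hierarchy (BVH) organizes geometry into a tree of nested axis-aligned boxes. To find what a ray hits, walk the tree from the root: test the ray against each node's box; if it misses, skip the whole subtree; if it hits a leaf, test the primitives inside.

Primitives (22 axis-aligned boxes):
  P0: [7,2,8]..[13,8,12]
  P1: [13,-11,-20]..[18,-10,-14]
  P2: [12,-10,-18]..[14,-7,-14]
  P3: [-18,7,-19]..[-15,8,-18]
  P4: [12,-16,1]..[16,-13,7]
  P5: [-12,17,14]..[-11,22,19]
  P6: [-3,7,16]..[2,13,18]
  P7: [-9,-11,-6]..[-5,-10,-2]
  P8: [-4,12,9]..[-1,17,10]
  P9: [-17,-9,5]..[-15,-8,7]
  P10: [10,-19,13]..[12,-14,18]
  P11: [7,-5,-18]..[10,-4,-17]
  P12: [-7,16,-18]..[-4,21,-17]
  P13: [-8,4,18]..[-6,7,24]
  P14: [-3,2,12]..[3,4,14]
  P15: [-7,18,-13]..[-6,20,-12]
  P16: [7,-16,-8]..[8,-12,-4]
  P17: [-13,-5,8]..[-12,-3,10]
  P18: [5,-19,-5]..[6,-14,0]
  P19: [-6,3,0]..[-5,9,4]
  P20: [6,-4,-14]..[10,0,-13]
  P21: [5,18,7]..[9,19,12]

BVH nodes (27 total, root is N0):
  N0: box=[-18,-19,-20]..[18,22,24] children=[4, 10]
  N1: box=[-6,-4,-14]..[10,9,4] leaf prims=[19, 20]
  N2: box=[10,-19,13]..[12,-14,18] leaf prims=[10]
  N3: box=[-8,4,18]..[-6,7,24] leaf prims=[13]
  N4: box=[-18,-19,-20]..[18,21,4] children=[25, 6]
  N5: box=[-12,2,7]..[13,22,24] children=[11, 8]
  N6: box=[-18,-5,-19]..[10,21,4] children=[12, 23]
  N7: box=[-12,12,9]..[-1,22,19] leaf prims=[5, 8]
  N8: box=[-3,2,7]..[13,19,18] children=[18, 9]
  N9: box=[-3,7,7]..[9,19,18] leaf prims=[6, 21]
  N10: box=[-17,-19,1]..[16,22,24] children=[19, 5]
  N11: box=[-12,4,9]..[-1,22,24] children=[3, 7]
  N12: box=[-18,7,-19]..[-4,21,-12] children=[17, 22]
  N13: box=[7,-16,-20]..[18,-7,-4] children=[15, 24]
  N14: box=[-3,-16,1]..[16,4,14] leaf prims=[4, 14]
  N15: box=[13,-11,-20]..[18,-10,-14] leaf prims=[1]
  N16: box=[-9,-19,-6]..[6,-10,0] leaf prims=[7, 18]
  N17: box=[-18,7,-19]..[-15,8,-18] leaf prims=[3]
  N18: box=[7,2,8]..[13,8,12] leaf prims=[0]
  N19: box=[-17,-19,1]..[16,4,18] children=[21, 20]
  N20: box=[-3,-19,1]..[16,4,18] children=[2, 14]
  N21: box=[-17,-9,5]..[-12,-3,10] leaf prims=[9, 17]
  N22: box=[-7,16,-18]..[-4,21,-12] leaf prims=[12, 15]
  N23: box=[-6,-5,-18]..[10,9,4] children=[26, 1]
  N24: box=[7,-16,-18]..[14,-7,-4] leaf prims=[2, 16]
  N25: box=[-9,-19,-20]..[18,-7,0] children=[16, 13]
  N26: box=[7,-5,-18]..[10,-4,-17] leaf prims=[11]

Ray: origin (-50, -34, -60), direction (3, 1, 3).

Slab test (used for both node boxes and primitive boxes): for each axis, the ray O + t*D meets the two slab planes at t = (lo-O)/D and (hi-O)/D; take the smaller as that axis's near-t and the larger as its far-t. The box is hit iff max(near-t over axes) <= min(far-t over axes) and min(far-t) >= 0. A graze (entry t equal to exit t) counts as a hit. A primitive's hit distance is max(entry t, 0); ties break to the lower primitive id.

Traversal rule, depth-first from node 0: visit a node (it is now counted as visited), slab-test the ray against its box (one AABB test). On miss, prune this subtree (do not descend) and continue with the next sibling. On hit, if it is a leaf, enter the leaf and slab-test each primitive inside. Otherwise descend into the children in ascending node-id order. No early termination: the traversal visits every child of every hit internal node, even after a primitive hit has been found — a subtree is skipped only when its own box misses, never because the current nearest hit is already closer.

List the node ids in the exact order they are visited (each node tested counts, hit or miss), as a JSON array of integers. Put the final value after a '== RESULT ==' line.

Traverse from the root:
N0 x:[32/3,68/3] y:[15,56] z:[40/3,28] -> hit [15,68/3], descend [4, 10]
  N4 x:[32/3,68/3] y:[15,55] z:[40/3,64/3] -> hit [15,64/3], descend [6, 25]
    N6 x:[32/3,20] y:[29,55] z:[41/3,64/3] -> miss, prune
    N25 x:[41/3,68/3] y:[15,27] z:[40/3,20] -> hit [15,20], descend [13, 16]
      N13 x:[19,68/3] y:[18,27] z:[40/3,56/3] -> miss, prune
      N16 x:[41/3,56/3] y:[15,24] z:[18,20] -> hit [18,56/3] leaf, test {P7(miss), P18@t=55/3}
  N10 x:[11,22] y:[15,56] z:[61/3,28] -> hit [61/3,22], descend [5, 19]
    N5 x:[38/3,21] y:[36,56] z:[67/3,28] -> miss, prune
    N19 x:[11,22] y:[15,38] z:[61/3,26] -> hit [61/3,22], descend [20, 21]
      N20 x:[47/3,22] y:[15,38] z:[61/3,26] -> hit [61/3,22], descend [2, 14]
        N2 x:[20,62/3] y:[15,20] z:[73/3,26] -> miss, prune
        N14 x:[47/3,22] y:[18,38] z:[61/3,74/3] -> hit [61/3,22] leaf, test {P4@t=62/3, P14(miss)}
      N21 x:[11,38/3] y:[25,31] z:[65/3,70/3] -> miss, prune

13 AABB tests over nodes [0, 4, 6, 25, 13, 16, 10, 5, 19, 20, 2, 14, 21]; 2 leaves entered; closest P18.

== RESULT ==
[0, 4, 6, 25, 13, 16, 10, 5, 19, 20, 2, 14, 21]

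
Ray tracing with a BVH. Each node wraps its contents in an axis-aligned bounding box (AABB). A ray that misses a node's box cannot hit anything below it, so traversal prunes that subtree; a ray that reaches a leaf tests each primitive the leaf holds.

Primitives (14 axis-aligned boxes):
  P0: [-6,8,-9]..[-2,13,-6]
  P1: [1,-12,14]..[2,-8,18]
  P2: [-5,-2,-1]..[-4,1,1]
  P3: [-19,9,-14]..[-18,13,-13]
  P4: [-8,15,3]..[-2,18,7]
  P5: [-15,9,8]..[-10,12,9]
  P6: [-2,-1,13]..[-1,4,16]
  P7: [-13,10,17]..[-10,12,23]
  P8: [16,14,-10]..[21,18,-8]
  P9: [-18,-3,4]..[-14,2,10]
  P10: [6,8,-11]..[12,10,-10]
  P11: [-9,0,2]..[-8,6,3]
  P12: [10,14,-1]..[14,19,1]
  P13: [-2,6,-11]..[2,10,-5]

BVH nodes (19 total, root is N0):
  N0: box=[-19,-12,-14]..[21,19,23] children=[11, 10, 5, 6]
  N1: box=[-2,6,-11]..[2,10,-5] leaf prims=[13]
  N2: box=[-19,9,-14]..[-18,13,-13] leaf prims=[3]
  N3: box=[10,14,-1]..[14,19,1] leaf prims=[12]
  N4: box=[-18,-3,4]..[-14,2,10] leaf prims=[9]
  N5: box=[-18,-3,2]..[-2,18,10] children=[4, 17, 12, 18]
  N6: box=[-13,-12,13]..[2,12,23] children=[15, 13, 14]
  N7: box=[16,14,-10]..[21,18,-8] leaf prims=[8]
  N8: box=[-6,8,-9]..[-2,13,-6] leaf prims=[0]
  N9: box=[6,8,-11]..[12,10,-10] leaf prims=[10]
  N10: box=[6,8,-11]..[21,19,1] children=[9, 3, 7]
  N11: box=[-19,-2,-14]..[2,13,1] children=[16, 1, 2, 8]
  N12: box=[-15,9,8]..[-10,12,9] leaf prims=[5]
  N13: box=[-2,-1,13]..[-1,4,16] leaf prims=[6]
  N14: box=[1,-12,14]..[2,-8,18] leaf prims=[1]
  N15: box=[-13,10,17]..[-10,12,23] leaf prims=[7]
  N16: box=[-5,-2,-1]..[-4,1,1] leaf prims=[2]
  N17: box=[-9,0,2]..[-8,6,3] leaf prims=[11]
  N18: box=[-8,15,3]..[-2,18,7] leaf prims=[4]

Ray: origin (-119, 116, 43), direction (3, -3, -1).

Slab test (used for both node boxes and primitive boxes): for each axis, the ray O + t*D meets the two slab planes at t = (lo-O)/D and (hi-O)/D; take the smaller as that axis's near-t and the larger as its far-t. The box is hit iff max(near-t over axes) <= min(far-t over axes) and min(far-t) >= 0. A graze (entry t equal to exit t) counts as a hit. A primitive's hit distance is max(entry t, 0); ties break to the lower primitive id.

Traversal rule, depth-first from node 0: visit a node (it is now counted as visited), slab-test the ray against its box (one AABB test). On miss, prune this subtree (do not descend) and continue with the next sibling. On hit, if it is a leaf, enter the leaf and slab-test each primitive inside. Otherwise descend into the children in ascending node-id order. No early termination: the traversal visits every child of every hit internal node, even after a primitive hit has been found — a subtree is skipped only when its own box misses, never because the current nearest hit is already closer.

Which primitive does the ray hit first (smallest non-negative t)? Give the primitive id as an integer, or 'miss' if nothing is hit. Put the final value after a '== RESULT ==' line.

Traverse from the root:
N0 x:[100/3,140/3] y:[97/3,128/3] z:[20,57] -> hit [100/3,128/3], descend [5, 6, 10, 11]
  N5 x:[101/3,39] y:[98/3,119/3] z:[33,41] -> hit [101/3,39], descend [4, 12, 17, 18]
    N4 x:[101/3,35] y:[38,119/3] z:[33,39] -> miss, prune
    N12 x:[104/3,109/3] y:[104/3,107/3] z:[34,35] -> hit [104/3,35] leaf, test {P5@t=104/3}
    N17 x:[110/3,37] y:[110/3,116/3] z:[40,41] -> miss, prune
    N18 x:[37,39] y:[98/3,101/3] z:[36,40] -> miss, prune
  N6 x:[106/3,121/3] y:[104/3,128/3] z:[20,30] -> miss, prune
  N10 x:[125/3,140/3] y:[97/3,36] z:[42,54] -> miss, prune
  N11 x:[100/3,121/3] y:[103/3,118/3] z:[42,57] -> miss, prune

9 AABB tests over nodes [0, 5, 4, 12, 17, 18, 6, 10, 11]; 1 leaf entered; closest P5.

== RESULT ==
5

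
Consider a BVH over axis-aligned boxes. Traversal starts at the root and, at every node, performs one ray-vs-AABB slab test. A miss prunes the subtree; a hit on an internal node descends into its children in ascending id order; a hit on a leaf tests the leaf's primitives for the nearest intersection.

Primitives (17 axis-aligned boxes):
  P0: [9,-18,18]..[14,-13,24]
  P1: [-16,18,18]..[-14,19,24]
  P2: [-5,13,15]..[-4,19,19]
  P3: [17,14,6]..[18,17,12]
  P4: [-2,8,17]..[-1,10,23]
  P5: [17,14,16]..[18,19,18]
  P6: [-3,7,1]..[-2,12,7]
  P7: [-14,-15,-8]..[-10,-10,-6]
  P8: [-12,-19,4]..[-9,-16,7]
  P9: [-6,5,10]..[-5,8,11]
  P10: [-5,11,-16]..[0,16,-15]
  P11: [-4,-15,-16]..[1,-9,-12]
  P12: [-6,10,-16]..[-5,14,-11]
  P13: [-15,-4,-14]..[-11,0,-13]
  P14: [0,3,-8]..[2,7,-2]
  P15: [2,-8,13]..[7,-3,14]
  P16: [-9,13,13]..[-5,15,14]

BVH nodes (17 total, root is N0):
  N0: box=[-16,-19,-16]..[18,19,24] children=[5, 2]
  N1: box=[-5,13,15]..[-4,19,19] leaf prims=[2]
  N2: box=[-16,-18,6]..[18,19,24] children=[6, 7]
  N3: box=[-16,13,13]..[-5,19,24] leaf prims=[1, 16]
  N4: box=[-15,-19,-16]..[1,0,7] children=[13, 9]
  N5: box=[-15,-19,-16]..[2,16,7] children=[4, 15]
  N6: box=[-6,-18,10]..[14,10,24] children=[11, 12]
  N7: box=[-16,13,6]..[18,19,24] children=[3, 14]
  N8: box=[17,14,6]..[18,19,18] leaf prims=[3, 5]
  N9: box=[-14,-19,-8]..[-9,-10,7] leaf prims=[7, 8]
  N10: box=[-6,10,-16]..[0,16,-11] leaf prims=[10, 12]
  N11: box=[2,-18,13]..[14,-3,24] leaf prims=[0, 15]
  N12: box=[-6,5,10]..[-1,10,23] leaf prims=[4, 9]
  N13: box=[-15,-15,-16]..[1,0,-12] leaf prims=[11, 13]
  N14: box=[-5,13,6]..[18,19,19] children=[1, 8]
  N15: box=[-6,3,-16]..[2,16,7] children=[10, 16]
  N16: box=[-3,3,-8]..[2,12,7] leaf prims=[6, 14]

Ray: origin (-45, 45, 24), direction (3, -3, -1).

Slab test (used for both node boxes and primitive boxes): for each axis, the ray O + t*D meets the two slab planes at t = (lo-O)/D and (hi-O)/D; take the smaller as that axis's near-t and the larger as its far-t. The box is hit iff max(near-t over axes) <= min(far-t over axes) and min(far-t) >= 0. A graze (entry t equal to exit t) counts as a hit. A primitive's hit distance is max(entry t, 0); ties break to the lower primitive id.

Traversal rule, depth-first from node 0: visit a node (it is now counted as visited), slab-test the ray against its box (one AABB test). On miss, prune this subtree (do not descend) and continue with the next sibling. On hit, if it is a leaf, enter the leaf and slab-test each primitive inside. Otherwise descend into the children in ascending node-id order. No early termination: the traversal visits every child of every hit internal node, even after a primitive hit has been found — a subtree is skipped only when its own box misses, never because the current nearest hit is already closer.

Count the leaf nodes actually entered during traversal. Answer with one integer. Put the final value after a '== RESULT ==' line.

Traverse from the root:
N0 x:[29/3,21] y:[26/3,64/3] z:[0,40] -> hit [29/3,21], descend [2, 5]
  N2 x:[29/3,21] y:[26/3,21] z:[0,18] -> hit [29/3,18], descend [6, 7]
    N6 x:[13,59/3] y:[35/3,21] z:[0,14] -> hit [13,14], descend [11, 12]
      N11 x:[47/3,59/3] y:[16,21] z:[0,11] -> miss, prune
      N12 x:[13,44/3] y:[35/3,40/3] z:[1,14] -> hit [13,40/3] leaf, test {P4(miss), P9@t=13}
    N7 x:[29/3,21] y:[26/3,32/3] z:[0,18] -> hit [29/3,32/3], descend [3, 14]
      N3 x:[29/3,40/3] y:[26/3,32/3] z:[0,11] -> hit [29/3,32/3] leaf, test {P1(miss), P16(miss)}
      N14 x:[40/3,21] y:[26/3,32/3] z:[5,18] -> miss, prune
  N5 x:[10,47/3] y:[29/3,64/3] z:[17,40] -> miss, prune

Visited [0, 2, 6, 11, 12, 7, 3, 14, 5]. Tests: 9 box, 2 leaf. Nearest: P9.

== RESULT ==
2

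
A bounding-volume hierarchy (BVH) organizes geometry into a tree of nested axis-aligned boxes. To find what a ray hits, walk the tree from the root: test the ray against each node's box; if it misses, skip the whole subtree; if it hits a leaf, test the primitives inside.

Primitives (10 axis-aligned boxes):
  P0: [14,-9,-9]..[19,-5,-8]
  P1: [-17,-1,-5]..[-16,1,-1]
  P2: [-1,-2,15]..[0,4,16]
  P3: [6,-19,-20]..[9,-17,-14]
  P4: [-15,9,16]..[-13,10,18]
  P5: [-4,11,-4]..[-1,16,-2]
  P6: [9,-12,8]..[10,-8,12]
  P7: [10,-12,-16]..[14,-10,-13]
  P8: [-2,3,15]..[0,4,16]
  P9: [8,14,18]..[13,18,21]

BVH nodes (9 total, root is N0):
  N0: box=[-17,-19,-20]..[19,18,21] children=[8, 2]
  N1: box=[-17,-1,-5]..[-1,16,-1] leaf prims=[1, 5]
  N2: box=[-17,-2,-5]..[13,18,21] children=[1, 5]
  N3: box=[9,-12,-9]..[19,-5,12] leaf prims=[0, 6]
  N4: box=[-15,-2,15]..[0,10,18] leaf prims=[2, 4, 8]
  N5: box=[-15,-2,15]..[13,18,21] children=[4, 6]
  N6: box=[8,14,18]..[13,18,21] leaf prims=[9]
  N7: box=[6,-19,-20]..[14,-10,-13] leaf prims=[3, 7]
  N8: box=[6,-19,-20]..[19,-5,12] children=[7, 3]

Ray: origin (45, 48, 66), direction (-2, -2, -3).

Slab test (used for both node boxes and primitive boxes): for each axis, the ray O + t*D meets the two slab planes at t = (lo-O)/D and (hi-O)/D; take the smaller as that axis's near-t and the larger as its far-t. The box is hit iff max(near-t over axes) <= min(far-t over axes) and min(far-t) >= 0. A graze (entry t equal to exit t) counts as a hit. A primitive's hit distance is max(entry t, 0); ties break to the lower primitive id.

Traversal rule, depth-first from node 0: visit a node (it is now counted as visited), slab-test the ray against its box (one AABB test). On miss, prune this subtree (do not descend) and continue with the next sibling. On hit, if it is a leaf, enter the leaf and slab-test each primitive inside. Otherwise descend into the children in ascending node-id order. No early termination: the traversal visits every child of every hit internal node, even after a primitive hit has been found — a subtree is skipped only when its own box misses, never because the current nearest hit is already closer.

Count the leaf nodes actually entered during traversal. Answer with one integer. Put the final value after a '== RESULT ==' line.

Walk:
N0 x:[13,31] y:[15,67/2] z:[15,86/3] -> hit [15,86/3], descend [2, 8]
  N2 x:[16,31] y:[15,25] z:[15,71/3] -> hit [16,71/3], descend [1, 5]
    N1 x:[23,31] y:[16,49/2] z:[67/3,71/3] -> hit [23,71/3] leaf, test {P1(miss), P5(miss)}
    N5 x:[16,30] y:[15,25] z:[15,17] -> hit [16,17], descend [4, 6]
      N4 x:[45/2,30] y:[19,25] z:[16,17] -> miss, prune
      N6 x:[16,37/2] y:[15,17] z:[15,16] -> hit [16,16] leaf, test {P9@t=16}
  N8 x:[13,39/2] y:[53/2,67/2] z:[18,86/3] -> miss, prune

Summary -> nodes [0, 2, 1, 5, 4, 6, 8]; box-tests=7; leaf-entries=2; first=P9

== RESULT ==
2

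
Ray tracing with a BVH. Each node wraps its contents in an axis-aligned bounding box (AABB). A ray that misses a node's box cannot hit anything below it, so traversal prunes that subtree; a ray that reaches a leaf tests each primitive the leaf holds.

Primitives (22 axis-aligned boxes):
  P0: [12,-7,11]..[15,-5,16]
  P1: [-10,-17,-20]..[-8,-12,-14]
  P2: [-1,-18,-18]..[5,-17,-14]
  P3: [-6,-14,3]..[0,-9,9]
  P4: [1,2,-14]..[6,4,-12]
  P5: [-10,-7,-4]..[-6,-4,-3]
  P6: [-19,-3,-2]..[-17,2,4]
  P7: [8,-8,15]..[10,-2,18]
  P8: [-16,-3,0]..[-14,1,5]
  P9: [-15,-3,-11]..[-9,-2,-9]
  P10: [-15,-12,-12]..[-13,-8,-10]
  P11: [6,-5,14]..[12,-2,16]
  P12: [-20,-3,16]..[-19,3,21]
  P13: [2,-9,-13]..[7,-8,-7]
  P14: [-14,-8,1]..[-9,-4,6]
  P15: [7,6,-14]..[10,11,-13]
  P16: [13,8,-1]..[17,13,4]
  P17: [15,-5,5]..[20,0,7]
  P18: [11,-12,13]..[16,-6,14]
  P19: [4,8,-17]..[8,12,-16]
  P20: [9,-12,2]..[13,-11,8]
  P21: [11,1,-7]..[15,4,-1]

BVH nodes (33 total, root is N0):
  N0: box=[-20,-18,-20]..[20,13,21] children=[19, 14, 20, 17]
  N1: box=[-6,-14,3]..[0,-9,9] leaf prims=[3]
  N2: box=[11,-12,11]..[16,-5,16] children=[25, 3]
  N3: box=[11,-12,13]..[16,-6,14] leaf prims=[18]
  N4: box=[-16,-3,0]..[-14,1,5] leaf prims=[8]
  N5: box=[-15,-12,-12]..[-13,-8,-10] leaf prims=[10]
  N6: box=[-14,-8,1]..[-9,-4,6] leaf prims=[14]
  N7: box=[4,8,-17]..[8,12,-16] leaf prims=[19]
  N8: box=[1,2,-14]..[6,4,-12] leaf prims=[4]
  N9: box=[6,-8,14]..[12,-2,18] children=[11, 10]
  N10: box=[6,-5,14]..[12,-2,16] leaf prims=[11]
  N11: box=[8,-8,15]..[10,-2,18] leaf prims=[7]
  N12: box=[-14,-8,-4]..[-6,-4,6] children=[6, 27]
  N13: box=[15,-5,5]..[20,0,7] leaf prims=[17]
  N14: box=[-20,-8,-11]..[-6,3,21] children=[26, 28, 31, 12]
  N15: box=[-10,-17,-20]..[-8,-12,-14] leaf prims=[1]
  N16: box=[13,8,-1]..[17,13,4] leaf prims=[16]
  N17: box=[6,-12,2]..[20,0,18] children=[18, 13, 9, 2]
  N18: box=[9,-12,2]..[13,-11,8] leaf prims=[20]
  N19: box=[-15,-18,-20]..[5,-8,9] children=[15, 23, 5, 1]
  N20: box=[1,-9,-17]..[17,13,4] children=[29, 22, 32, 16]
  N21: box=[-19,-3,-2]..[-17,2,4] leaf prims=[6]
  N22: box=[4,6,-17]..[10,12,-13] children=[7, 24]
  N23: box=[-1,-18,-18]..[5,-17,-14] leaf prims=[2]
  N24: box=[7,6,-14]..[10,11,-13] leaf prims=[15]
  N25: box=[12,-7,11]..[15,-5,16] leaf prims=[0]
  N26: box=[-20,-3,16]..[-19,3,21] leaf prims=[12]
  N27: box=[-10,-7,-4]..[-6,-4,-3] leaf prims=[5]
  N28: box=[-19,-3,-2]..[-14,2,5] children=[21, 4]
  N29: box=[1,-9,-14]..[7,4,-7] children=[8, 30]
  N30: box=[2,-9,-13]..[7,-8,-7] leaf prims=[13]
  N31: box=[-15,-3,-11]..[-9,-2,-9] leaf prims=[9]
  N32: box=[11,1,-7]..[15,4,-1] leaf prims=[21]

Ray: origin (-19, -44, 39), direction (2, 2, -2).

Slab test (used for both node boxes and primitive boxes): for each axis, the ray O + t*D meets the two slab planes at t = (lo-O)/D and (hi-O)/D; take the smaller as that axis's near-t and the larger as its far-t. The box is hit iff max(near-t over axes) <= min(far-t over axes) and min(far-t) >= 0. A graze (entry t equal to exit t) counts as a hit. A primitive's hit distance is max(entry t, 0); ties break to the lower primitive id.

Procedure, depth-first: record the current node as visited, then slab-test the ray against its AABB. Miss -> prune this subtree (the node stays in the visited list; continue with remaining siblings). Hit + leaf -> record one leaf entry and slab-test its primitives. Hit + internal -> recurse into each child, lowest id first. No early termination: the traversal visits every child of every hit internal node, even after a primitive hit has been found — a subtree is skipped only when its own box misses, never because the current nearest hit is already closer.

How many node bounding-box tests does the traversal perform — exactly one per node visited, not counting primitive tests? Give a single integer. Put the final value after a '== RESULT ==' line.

Walk:
N0 x:[-1/2,39/2] y:[13,57/2] z:[9,59/2] -> hit [13,39/2], descend [14, 17, 19, 20]
  N14 x:[-1/2,13/2] y:[18,47/2] z:[9,25] -> miss, prune
  N17 x:[25/2,39/2] y:[16,22] z:[21/2,37/2] -> hit [16,37/2], descend [2, 9, 13, 18]
    N2 x:[15,35/2] y:[16,39/2] z:[23/2,14] -> miss, prune
    N9 x:[25/2,31/2] y:[18,21] z:[21/2,25/2] -> miss, prune
    N13 x:[17,39/2] y:[39/2,22] z:[16,17] -> miss, prune
    N18 x:[14,16] y:[16,33/2] z:[31/2,37/2] -> hit [16,16] leaf, test {P20@t=16}
  N19 x:[2,12] y:[13,18] z:[15,59/2] -> miss, prune
  N20 x:[10,18] y:[35/2,57/2] z:[35/2,28] -> hit [35/2,18], descend [16, 22, 29, 32]
    N16 x:[16,18] y:[26,57/2] z:[35/2,20] -> miss, prune
    N22 x:[23/2,29/2] y:[25,28] z:[26,28] -> miss, prune
    N29 x:[10,13] y:[35/2,24] z:[23,53/2] -> miss, prune
    N32 x:[15,17] y:[45/2,24] z:[20,23] -> miss, prune

order=[0, 14, 17, 2, 9, 13, 18, 19, 20, 16, 22, 29, 32]  |boxes|=13  |leaves|=1  hit=P20

== RESULT ==
13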